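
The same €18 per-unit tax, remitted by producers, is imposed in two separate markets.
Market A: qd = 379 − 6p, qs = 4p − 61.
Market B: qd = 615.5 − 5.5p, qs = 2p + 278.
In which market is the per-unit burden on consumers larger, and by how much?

Market A, by €2.4.

Market A: pre-tax p* = €44, q* = 115; post-tax q = 71.8; per-unit burden on consumers = €7.2.
Market B: pre-tax p* = €45, q* = 368; post-tax q = 341.6; per-unit burden on consumers = €4.8.
Difference: €7.2 vs €4.8 → market A is larger by €2.4.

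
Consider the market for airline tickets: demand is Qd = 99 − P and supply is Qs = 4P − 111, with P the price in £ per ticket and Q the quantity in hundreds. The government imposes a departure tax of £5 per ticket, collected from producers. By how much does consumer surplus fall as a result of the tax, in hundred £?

Before the tax: set 99 − P = 4P − 111 → P* = £42, Q* = 57.
With the tax collected from producers, supply shifts: Qs = 4(P − 5) − 111.
Solving gives Q = 53 with buyers paying £46 and producers receiving £41 (the £5 wedge).
ΔCS is the trapezoid between Q = 53 and Q = 57 of height £4: ½ · (57 + 53) · 4 = £220.

Consumer surplus falls by £220 hundred.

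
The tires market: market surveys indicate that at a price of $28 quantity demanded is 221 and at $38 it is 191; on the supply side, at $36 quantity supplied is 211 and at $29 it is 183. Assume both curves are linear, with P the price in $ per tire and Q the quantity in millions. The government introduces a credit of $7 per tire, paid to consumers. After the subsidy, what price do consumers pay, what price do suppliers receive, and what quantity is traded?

Consumers pay $30; suppliers receive $37; quantity = 215.

Demand slope: (191 − 221)/(38 − 28) = -3, so Qd = 305 − 3P.
Supply slope: (183 − 211)/(29 − 36) = 4, so Qs = 4P + 67.
Without the subsidy, 305 − 3P = 4P + 67 gives 7P = 238, so P* = $34 and Q* = 203.
With a per-unit subsidy paid to consumers, each effectively pays P − 7, so demand becomes Qd = 305 − 3(P − 7).
New equilibrium: consumers pay $30, suppliers receive $37, Q = 215. (Wedge: Pb − Ps = −7.)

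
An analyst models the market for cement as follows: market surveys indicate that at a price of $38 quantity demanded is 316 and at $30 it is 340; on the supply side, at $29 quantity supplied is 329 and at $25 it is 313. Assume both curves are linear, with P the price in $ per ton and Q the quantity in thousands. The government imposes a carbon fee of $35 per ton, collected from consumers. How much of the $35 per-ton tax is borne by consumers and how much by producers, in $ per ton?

Consumers bear $20 per ton; producers bear $15 per ton.

Demand slope: (340 − 316)/(30 − 38) = -3, so Qd = 430 − 3P.
Supply slope: (313 − 329)/(25 − 29) = 4, so Qs = 4P + 213.
Before the tax: set 430 − 3P = 4P + 213 → P* = $31, Q* = 337.
With the tax collected from consumers, demand (in seller-price terms) shifts: Qd = 430 − 3(P + 35).
Solving gives Q = 277 with consumers paying $51 and producers receiving $16 (the $35 wedge).
Burden on consumers: $20; on producers: $15. (They sum to $35.)
The less price-elastic side of the market bears the larger share of a per-unit tax.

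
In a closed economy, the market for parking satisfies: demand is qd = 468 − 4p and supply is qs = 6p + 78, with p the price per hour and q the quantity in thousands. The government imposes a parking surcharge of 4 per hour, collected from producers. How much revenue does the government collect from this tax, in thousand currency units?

Tax revenue = 1209.6 thousand.

Before the tax: set 468 − 4p = 6p + 78 → p* = 39, q* = 312.
With the tax collected from producers, supply shifts: qs = 6(p − 4) + 78.
New equilibrium: consumers pay 41.4, producers receive 37.4, q = 302.4. (Wedge: pb − ps = 4.)
Revenue = t · Q = 4 · 302.4 = 1209.6.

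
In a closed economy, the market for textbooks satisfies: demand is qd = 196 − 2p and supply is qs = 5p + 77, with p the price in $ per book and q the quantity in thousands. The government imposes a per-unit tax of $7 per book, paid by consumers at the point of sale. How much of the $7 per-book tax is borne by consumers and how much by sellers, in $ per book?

Consumers bear $5 per book; sellers bear $2 per book.

Before the tax: set 196 − 2p = 5p + 77 → p* = $17, q* = 162.
With the tax collected from consumers, demand (in seller-price terms) shifts: qd = 196 − 2(p + 7).
Solving gives q = 152 with consumers paying $22 and sellers receiving $15 (the $7 wedge).
Burden on consumers: $5; on sellers: $2. (They sum to $7.)
The less price-elastic side of the market bears the larger share of a per-unit tax.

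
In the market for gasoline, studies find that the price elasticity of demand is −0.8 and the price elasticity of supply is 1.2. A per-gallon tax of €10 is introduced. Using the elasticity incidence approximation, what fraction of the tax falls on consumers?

Incidence ratio: consumers' share ≈ εs / (εs + |εd|) = 1.2 / (1.2 + 0.8) = 0.6.
Supply is the more elastic side, so consumers bear the larger share.

Consumers' share ≈ 0.6.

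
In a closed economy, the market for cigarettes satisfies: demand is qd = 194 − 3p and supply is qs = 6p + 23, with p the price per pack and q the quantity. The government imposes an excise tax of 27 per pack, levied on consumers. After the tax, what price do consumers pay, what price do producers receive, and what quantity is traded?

Before the tax: set 194 − 3p = 6p + 23 → p* = 19, q* = 137.
With the tax collected from consumers, demand (in seller-price terms) shifts: qd = 194 − 3(p + 27).
Solving gives q = 83 with consumers paying 37 and producers receiving 10 (the 27 wedge).

Consumers pay 37; producers receive 10; quantity = 83.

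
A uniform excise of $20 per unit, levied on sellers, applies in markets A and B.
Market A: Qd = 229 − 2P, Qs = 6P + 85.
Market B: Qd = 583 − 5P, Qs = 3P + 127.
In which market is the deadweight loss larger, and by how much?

Market A: pre-tax P* = $18, Q* = 193; post-tax Q = 163; deadweight loss = $300.
Market B: pre-tax P* = $57, Q* = 298; post-tax Q = 260.5; deadweight loss = $375.
Difference: $300 vs $375 → market B is larger by $75.

Market B, by $75.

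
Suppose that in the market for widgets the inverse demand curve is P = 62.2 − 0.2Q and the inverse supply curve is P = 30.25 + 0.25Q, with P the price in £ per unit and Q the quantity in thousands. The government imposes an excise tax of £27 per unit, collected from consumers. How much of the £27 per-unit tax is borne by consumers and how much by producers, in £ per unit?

Consumers bear £12 per unit; producers bear £15 per unit.

Inverting to Q(P) form: Qd = 311 − 5P; Qs = 4P − 121.
Before the tax: set 311 − 5P = 4P − 121 → P* = £48, Q* = 71.
With the tax collected from consumers, demand (in seller-price terms) shifts: Qd = 311 − 5(P + 27).
Solving gives Q = 11 with consumers paying £60 and producers receiving £33 (the £27 wedge).
Burden on consumers: £12; on producers: £15. (They sum to £27.)
The less price-elastic side of the market bears the larger share of a per-unit tax.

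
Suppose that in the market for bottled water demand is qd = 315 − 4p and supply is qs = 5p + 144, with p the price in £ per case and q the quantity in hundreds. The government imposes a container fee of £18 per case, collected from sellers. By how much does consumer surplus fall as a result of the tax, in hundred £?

Consumer surplus falls by £2190 hundred.

Before the tax: set 315 − 4p = 5p + 144 → p* = £19, q* = 239.
With the tax collected from sellers, supply shifts: qs = 5(p − 18) + 144.
New equilibrium: buyers pay £29, sellers receive £11, q = 199. (Wedge: pb − ps = 18.)
ΔCS is the trapezoid between Q = 199 and Q = 239 of height £10: ½ · (239 + 199) · 10 = £2190.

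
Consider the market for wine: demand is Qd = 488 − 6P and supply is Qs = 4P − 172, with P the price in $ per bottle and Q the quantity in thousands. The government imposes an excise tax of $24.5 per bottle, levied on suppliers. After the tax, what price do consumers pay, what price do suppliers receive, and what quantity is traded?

Consumers pay $75.8; suppliers receive $51.3; quantity = 33.2.

Before the tax: set 488 − 6P = 4P − 172 → P* = $66, Q* = 92.
With the tax collected from suppliers, supply shifts: Qs = 4(P − 24.5) − 172.
New equilibrium: consumers pay $75.8, suppliers receive $51.3, Q = 33.2. (Wedge: Pb − Ps = 24.5.)
The less price-elastic side of the market bears the larger share of a per-unit tax.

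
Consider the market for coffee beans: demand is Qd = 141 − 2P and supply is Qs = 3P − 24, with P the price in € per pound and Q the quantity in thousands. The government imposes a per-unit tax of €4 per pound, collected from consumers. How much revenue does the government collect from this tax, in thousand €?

Tax revenue = €280.8 thousand.

Without the tax, 141 − 2P = 3P − 24 gives 5P = 165, so P* = €33 and Q* = 75.
With the tax collected from consumers, demand (in seller-price terms) shifts: Qd = 141 − 2(P + 4).
New equilibrium: consumers pay €35.4, suppliers receive €31.4, Q = 70.2. (Wedge: Pb − Ps = 4.)
Revenue = t · Q = 4 · 70.2 = €280.8.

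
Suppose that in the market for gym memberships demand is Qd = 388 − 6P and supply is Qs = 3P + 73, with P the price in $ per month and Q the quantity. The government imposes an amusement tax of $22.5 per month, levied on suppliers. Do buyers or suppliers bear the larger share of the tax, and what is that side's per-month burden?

Without the tax, 388 − 6P = 3P + 73 gives 9P = 315, so P* = $35 and Q* = 178.
With the tax collected from suppliers, supply shifts: Qs = 3(P − 22.5) + 73.
New equilibrium: buyers pay $42.5, suppliers receive $20, Q = 133. (Wedge: Pb − Ps = 22.5.)
Per-month burden: buyers $7.5, suppliers $15.
Suppliers take the larger share because supply is less price-elastic here (demand slope 6 vs supply slope 3).
The less price-elastic side of the market bears the larger share of a per-unit tax.

Suppliers bear the larger share: $15 per month.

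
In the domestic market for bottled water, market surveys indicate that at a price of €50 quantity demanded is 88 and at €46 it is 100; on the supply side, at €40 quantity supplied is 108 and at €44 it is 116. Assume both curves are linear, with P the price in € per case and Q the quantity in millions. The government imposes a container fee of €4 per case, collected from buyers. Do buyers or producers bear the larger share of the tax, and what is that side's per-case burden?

Demand slope: (100 − 88)/(46 − 50) = -3, so Qd = 238 − 3P.
Supply slope: (116 − 108)/(44 − 40) = 2, so Qs = 2P + 28.
Without the tax, 238 − 3P = 2P + 28 gives 5P = 210, so P* = €42 and Q* = 112.
With the tax collected from buyers, demand (in seller-price terms) shifts: Qd = 238 − 3(P + 4).
New equilibrium: buyers pay €43.6, producers receive €39.6, Q = 107.2. (Wedge: Pb − Ps = 4.)
Per-case burden: buyers €1.6, producers €2.4.
Producers take the larger share because supply is less price-elastic here (demand slope 3 vs supply slope 2).
The less price-elastic side of the market bears the larger share of a per-unit tax.

Producers bear the larger share: €2.4 per case.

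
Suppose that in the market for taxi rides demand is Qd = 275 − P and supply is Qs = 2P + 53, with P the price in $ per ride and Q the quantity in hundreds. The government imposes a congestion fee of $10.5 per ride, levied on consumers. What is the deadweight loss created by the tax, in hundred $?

Deadweight loss = $36.75 hundred.

Before the tax: set 275 − P = 2P + 53 → P* = $74, Q* = 201.
With the tax collected from consumers, demand (in seller-price terms) shifts: Qd = 275 − (P + 10.5).
New equilibrium: consumers pay $81, producers receive $70.5, Q = 194. (Wedge: Pb − Ps = 10.5.)
Quantity falls by |ΔQ| = |201 − 194| = 7.
DWL = ½ · t · |ΔQ| = ½ · 10.5 · 7 = $36.75.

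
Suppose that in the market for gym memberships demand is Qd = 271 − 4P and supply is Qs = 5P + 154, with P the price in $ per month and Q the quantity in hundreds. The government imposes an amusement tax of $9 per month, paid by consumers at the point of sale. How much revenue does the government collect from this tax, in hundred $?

Tax revenue = $1791 hundred.

Without the tax, 271 − 4P = 5P + 154 gives 9P = 117, so P* = $13 and Q* = 219.
With the tax collected from consumers, demand (in seller-price terms) shifts: Qd = 271 − 4(P + 9).
New equilibrium: consumers pay $18, producers receive $9, Q = 199. (Wedge: Pb − Ps = 9.)
Revenue = t · Q = 9 · 199 = $1791.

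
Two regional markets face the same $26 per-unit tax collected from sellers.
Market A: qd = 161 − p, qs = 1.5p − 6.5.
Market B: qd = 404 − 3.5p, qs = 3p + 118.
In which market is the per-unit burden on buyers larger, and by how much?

Market A, by $3.6.

Market A: pre-tax p* = $67, q* = 94; post-tax q = 78.4; per-unit burden on buyers = $15.6.
Market B: pre-tax p* = $44, q* = 250; post-tax q = 208; per-unit burden on buyers = $12.
Difference: $15.6 vs $12 → market A is larger by $3.6.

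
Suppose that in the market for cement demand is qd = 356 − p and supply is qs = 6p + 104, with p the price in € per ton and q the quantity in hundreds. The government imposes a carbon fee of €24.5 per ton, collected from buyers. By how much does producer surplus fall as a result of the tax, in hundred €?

Producer surplus falls by €1083.25 hundred.

Without the tax, 356 − p = 6p + 104 gives 7p = 252, so p* = €36 and q* = 320.
With the tax collected from buyers, demand (in seller-price terms) shifts: qd = 356 − (p + 24.5).
Solving gives q = 299 with buyers paying €57 and suppliers receiving €32.5 (the €24.5 wedge).
ΔPS is the trapezoid between Q = 299 and Q = 320 of height €3.5: ½ · (320 + 299) · 3.5 = €1083.25.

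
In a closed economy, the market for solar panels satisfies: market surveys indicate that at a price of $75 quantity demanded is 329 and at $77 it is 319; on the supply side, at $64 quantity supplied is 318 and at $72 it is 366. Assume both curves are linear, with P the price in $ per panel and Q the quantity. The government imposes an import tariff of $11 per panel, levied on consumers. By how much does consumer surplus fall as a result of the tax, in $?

Consumer surplus falls by $2034.

Demand slope: (319 − 329)/(77 − 75) = -5, so Qd = 704 − 5P.
Supply slope: (366 − 318)/(72 − 64) = 6, so Qs = 6P − 66.
Before the tax: set 704 − 5P = 6P − 66 → P* = $70, Q* = 354.
With the tax collected from consumers, demand (in seller-price terms) shifts: Qd = 704 − 5(P + 11).
New equilibrium: consumers pay $76, producers receive $65, Q = 324. (Wedge: Pb − Ps = 11.)
ΔCS is the trapezoid between Q = 324 and Q = 354 of height $6: ½ · (354 + 324) · 6 = $2034.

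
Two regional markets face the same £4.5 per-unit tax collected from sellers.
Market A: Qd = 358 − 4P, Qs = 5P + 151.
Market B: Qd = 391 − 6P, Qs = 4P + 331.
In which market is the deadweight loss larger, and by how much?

Market B, by £1.8.

Market A: pre-tax P* = £23, Q* = 266; post-tax Q = 256; deadweight loss = £22.5.
Market B: pre-tax P* = £6, Q* = 355; post-tax Q = 344.2; deadweight loss = £24.3.
Difference: £22.5 vs £24.3 → market B is larger by £1.8.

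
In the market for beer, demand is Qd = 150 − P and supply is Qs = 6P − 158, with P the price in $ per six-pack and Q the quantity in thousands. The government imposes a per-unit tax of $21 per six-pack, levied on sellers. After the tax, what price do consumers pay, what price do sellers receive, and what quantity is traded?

Before the tax: set 150 − P = 6P − 158 → P* = $44, Q* = 106.
With the tax collected from sellers, supply shifts: Qs = 6(P − 21) − 158.
Solving gives Q = 88 with consumers paying $62 and sellers receiving $41 (the $21 wedge).
The less price-elastic side of the market bears the larger share of a per-unit tax.

Consumers pay $62; sellers receive $41; quantity = 88.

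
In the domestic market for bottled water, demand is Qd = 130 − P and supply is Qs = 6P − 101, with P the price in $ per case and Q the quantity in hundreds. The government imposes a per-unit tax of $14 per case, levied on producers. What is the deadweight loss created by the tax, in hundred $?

Deadweight loss = $84 hundred.

Without the tax, 130 − P = 6P − 101 gives 7P = 231, so P* = $33 and Q* = 97.
With the tax collected from producers, supply shifts: Qs = 6(P − 14) − 101.
New equilibrium: buyers pay $45, producers receive $31, Q = 85. (Wedge: Pb − Ps = 14.)
Quantity falls by |ΔQ| = |97 − 85| = 12.
DWL = ½ · t · |ΔQ| = ½ · 14 · 12 = $84.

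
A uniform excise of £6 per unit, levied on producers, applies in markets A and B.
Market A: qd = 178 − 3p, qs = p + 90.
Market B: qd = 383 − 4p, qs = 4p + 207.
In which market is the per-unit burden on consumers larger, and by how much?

Market A: pre-tax p* = £22, q* = 112; post-tax q = 107.5; per-unit burden on consumers = £1.5.
Market B: pre-tax p* = £22, q* = 295; post-tax q = 283; per-unit burden on consumers = £3.
Difference: £1.5 vs £3 → market B is larger by £1.5.

Market B, by £1.5.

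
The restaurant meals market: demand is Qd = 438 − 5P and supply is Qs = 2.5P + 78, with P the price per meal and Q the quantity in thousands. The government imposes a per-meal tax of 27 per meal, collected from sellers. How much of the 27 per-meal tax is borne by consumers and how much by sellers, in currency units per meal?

Consumers bear 9 per meal; sellers bear 18 per meal.

Before the tax: set 438 − 5P = 2.5P + 78 → P* = 48, Q* = 198.
With the tax collected from sellers, supply shifts: Qs = 2.5(P − 27) + 78.
Solving gives Q = 153 with consumers paying 57 and sellers receiving 30 (the 27 wedge).
Burden on consumers: 9; on sellers: 18. (They sum to 27.)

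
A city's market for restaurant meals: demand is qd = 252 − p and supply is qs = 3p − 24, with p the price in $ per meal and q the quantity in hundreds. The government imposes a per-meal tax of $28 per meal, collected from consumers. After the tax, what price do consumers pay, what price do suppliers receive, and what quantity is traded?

Without the tax, 252 − p = 3p − 24 gives 4p = 276, so p* = $69 and q* = 183.
With the tax collected from consumers, demand (in seller-price terms) shifts: qd = 252 − (p + 28).
Solving gives q = 162 with consumers paying $90 and suppliers receiving $62 (the $28 wedge).

Consumers pay $90; suppliers receive $62; quantity = 162.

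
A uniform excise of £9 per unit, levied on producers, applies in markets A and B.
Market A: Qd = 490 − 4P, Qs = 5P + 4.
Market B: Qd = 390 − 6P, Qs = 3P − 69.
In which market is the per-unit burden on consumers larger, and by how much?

Market A: pre-tax P* = £54, Q* = 274; post-tax Q = 254; per-unit burden on consumers = £5.
Market B: pre-tax P* = £51, Q* = 84; post-tax Q = 66; per-unit burden on consumers = £3.
Difference: £5 vs £3 → market A is larger by £2.

Market A, by £2.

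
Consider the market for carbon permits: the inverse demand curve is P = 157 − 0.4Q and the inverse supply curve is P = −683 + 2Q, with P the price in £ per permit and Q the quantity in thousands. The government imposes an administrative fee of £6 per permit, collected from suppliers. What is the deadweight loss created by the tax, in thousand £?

Inverting to Q(P) form: Qd = 392.5 − 2.5P; Qs = 0.5P + 341.5.
Before the tax: set 392.5 − 2.5P = 0.5P + 341.5 → P* = £17, Q* = 350.
With the tax collected from suppliers, supply shifts: Qs = 0.5(P − 6) + 341.5.
Solving gives Q = 347.5 with consumers paying £18 and suppliers receiving £12 (the £6 wedge).
Quantity falls by |ΔQ| = |350 − 347.5| = 2.5.
DWL = ½ · t · |ΔQ| = ½ · 6 · 2.5 = £7.5.

Deadweight loss = £7.5 thousand.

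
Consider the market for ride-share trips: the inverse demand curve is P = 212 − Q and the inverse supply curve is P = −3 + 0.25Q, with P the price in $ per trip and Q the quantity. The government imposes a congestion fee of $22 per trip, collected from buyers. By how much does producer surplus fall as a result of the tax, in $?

Producer surplus falls by $718.08.

Rewrite in direct form: Qd = 212 − P and Qs = 4P + 12.
Before the tax: set 212 − P = 4P + 12 → P* = $40, Q* = 172.
With the tax collected from buyers, demand (in seller-price terms) shifts: Qd = 212 − (P + 22).
Solving gives Q = 154.4 with buyers paying $57.6 and suppliers receiving $35.6 (the $22 wedge).
ΔPS is the trapezoid between Q = 154.4 and Q = 172 of height $4.4: ½ · (172 + 154.4) · 4.4 = $718.08.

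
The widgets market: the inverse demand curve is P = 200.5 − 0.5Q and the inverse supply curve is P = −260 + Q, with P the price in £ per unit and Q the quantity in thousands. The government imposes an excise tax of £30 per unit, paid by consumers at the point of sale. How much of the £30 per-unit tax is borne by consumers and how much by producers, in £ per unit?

Rewrite in direct form: Qd = 401 − 2P and Qs = P + 260.
Without the tax, 401 − 2P = P + 260 gives 3P = 141, so P* = £47 and Q* = 307.
With the tax collected from consumers, demand (in seller-price terms) shifts: Qd = 401 − 2(P + 30).
Solving gives Q = 287 with consumers paying £57 and producers receiving £27 (the £30 wedge).
Burden on consumers: £10; on producers: £20. (They sum to £30.)
The less price-elastic side of the market bears the larger share of a per-unit tax.

Consumers bear £10 per unit; producers bear £20 per unit.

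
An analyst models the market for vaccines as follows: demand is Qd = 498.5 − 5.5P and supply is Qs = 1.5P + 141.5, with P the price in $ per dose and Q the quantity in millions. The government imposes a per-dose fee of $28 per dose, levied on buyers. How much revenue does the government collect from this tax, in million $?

Tax revenue = $5180 million.

Without the tax, 498.5 − 5.5P = 1.5P + 141.5 gives 7P = 357, so P* = $51 and Q* = 218.
With the tax collected from buyers, demand (in seller-price terms) shifts: Qd = 498.5 − 5.5(P + 28).
New equilibrium: buyers pay $57, suppliers receive $29, Q = 185. (Wedge: Pb − Ps = 28.)
Revenue = t · Q = 28 · 185 = $5180.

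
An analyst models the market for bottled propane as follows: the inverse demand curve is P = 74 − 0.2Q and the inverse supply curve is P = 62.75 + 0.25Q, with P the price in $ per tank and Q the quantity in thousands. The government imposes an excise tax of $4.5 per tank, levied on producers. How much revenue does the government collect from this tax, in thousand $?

Inverting to Q(P) form: Qd = 370 − 5P; Qs = 4P − 251.
Before the tax: set 370 − 5P = 4P − 251 → P* = $69, Q* = 25.
With the tax collected from producers, supply shifts: Qs = 4(P − 4.5) − 251.
New equilibrium: consumers pay $71, producers receive $66.5, Q = 15. (Wedge: Pb − Ps = 4.5.)
Revenue = t · Q = 4.5 · 15 = $67.5.

Tax revenue = $67.5 thousand.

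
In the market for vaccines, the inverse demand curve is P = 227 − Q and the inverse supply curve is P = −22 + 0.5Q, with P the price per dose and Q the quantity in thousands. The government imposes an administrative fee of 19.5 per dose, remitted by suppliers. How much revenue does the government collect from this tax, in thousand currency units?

Rewrite in direct form: Qd = 227 − P and Qs = 2P + 44.
Before the tax: set 227 − P = 2P + 44 → P* = 61, Q* = 166.
With the tax collected from suppliers, supply shifts: Qs = 2(P − 19.5) + 44.
Solving gives Q = 153 with consumers paying 74 and suppliers receiving 54.5 (the 19.5 wedge).
Revenue = t · Q = 19.5 · 153 = 2983.5.

Tax revenue = 2983.5 thousand.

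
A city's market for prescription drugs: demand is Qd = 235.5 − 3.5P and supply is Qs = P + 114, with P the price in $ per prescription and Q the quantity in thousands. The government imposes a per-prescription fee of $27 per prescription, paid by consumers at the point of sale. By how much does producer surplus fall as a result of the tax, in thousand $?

Before the tax: set 235.5 − 3.5P = P + 114 → P* = $27, Q* = 141.
With the tax collected from consumers, demand (in seller-price terms) shifts: Qd = 235.5 − 3.5(P + 27).
Solving gives Q = 120 with consumers paying $33 and producers receiving $6 (the $27 wedge).
ΔPS is the trapezoid between Q = 120 and Q = 141 of height $21: ½ · (141 + 120) · 21 = $2740.5.

Producer surplus falls by $2740.5 thousand.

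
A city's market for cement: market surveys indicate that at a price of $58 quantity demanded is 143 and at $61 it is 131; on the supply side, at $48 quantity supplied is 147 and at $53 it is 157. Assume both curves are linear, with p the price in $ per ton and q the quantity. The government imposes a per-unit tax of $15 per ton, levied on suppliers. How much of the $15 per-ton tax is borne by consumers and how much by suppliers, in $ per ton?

Consumers bear $5 per ton; suppliers bear $10 per ton.

Demand slope: (131 − 143)/(61 − 58) = -4, so qd = 375 − 4p.
Supply slope: (157 − 147)/(53 − 48) = 2, so qs = 2p + 51.
Before the tax: set 375 − 4p = 2p + 51 → p* = $54, q* = 159.
With the tax collected from suppliers, supply shifts: qs = 2(p − 15) + 51.
New equilibrium: consumers pay $59, suppliers receive $44, q = 139. (Wedge: pb − ps = 15.)
Burden on consumers: $5; on suppliers: $10. (They sum to $15.)
The less price-elastic side of the market bears the larger share of a per-unit tax.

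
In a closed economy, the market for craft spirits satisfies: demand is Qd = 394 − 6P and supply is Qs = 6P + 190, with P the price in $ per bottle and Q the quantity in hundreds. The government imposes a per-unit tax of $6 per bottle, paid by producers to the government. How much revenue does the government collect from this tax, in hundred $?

Tax revenue = $1644 hundred.

Without the tax, 394 − 6P = 6P + 190 gives 12P = 204, so P* = $17 and Q* = 292.
With the tax collected from producers, supply shifts: Qs = 6(P − 6) + 190.
New equilibrium: consumers pay $20, producers receive $14, Q = 274. (Wedge: Pb − Ps = 6.)
Revenue = t · Q = 6 · 274 = $1644.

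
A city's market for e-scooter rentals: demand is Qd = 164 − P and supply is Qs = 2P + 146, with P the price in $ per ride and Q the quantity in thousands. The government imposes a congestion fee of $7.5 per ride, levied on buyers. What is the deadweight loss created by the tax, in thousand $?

Deadweight loss = $18.75 thousand.

Before the tax: set 164 − P = 2P + 146 → P* = $6, Q* = 158.
With the tax collected from buyers, demand (in seller-price terms) shifts: Qd = 164 − (P + 7.5).
Solving gives Q = 153 with buyers paying $11 and sellers receiving $3.5 (the $7.5 wedge).
Quantity falls by |ΔQ| = |158 − 153| = 5.
DWL = ½ · t · |ΔQ| = ½ · 7.5 · 5 = $18.75.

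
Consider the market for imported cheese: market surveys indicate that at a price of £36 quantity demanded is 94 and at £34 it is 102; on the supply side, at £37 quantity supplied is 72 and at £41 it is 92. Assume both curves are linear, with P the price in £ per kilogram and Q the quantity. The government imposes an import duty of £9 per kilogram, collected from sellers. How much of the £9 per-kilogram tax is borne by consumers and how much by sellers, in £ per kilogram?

Consumers bear £5 per kilogram; sellers bear £4 per kilogram.

Demand slope: (102 − 94)/(34 − 36) = -4, so Qd = 238 − 4P.
Supply slope: (92 − 72)/(41 − 37) = 5, so Qs = 5P − 113.
Before the tax: set 238 − 4P = 5P − 113 → P* = £39, Q* = 82.
With the tax collected from sellers, supply shifts: Qs = 5(P − 9) − 113.
New equilibrium: consumers pay £44, sellers receive £35, Q = 62. (Wedge: Pb − Ps = 9.)
Burden on consumers: £5; on sellers: £4. (They sum to £9.)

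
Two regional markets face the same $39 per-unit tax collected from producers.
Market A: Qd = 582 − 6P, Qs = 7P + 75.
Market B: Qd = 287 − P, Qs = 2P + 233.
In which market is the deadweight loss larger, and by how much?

Market A: pre-tax P* = $39, Q* = 348; post-tax Q = 222; deadweight loss = $2457.
Market B: pre-tax P* = $18, Q* = 269; post-tax Q = 243; deadweight loss = $507.
Difference: $2457 vs $507 → market A is larger by $1950.

Market A, by $1950.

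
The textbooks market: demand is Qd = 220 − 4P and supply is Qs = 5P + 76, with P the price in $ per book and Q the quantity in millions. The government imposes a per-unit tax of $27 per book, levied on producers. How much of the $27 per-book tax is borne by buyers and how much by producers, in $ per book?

Without the tax, 220 − 4P = 5P + 76 gives 9P = 144, so P* = $16 and Q* = 156.
With the tax collected from producers, supply shifts: Qs = 5(P − 27) + 76.
New equilibrium: buyers pay $31, producers receive $4, Q = 96. (Wedge: Pb − Ps = 27.)
Burden on buyers: $15; on producers: $12. (They sum to $27.)
The less price-elastic side of the market bears the larger share of a per-unit tax.

Buyers bear $15 per book; producers bear $12 per book.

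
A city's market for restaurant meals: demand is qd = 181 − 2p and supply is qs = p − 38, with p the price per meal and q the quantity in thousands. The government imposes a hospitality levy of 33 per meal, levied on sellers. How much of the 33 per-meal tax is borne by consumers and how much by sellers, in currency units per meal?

Consumers bear 11 per meal; sellers bear 22 per meal.

Without the tax, 181 − 2p = p − 38 gives 3p = 219, so p* = 73 and q* = 35.
With the tax collected from sellers, supply shifts: qs = (p − 33) − 38.
New equilibrium: consumers pay 84, sellers receive 51, q = 13. (Wedge: pb − ps = 33.)
Burden on consumers: 11; on sellers: 22. (They sum to 33.)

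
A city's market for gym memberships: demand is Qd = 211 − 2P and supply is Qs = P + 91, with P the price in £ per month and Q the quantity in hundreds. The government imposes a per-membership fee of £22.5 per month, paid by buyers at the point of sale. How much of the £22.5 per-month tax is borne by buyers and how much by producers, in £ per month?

Without the tax, 211 − 2P = P + 91 gives 3P = 120, so P* = £40 and Q* = 131.
With the tax collected from buyers, demand (in seller-price terms) shifts: Qd = 211 − 2(P + 22.5).
Solving gives Q = 116 with buyers paying £47.5 and producers receiving £25 (the £22.5 wedge).
Burden on buyers: £7.5; on producers: £15. (They sum to £22.5.)
The less price-elastic side of the market bears the larger share of a per-unit tax.

Buyers bear £7.5 per month; producers bear £15 per month.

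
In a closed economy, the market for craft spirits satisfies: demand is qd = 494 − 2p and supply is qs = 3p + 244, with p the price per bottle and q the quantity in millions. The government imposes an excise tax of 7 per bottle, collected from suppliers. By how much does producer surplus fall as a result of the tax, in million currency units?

Before the tax: set 494 − 2p = 3p + 244 → p* = 50, q* = 394.
With the tax collected from suppliers, supply shifts: qs = 3(p − 7) + 244.
New equilibrium: buyers pay 54.2, suppliers receive 47.2, q = 385.6. (Wedge: pb − ps = 7.)
ΔPS is the trapezoid between Q = 385.6 and Q = 394 of height 2.8: ½ · (394 + 385.6) · 2.8 = 1091.44.

Producer surplus falls by 1091.44 million.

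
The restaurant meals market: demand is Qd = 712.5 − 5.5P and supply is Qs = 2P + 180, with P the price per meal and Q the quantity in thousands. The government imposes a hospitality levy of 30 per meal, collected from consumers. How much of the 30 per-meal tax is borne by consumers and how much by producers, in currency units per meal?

Consumers bear 8 per meal; producers bear 22 per meal.

Without the tax, 712.5 − 5.5P = 2P + 180 gives 7.5P = 532.5, so P* = 71 and Q* = 322.
With the tax collected from consumers, demand (in seller-price terms) shifts: Qd = 712.5 − 5.5(P + 30).
Solving gives Q = 278 with consumers paying 79 and producers receiving 49 (the 30 wedge).
Burden on consumers: 8; on producers: 22. (They sum to 30.)
The less price-elastic side of the market bears the larger share of a per-unit tax.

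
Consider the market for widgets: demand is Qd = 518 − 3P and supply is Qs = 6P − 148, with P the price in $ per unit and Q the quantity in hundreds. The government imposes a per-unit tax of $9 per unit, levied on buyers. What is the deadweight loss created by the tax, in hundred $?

Deadweight loss = $81 hundred.

Without the tax, 518 − 3P = 6P − 148 gives 9P = 666, so P* = $74 and Q* = 296.
With the tax collected from buyers, demand (in seller-price terms) shifts: Qd = 518 − 3(P + 9).
Solving gives Q = 278 with buyers paying $80 and producers receiving $71 (the $9 wedge).
Quantity falls by |ΔQ| = |296 − 278| = 18.
DWL = ½ · t · |ΔQ| = ½ · 9 · 18 = $81.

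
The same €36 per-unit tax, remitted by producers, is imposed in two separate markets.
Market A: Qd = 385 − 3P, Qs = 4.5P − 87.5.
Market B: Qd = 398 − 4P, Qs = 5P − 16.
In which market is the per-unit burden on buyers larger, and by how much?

Market A, by €1.6.

Market A: pre-tax P* = €63, Q* = 196; post-tax Q = 131.2; per-unit burden on buyers = €21.6.
Market B: pre-tax P* = €46, Q* = 214; post-tax Q = 134; per-unit burden on buyers = €20.
Difference: €21.6 vs €20 → market A is larger by €1.6.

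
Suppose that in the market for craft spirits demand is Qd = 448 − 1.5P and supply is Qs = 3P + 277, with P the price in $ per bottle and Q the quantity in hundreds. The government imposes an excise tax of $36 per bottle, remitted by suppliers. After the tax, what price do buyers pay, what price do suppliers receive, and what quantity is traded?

Before the tax: set 448 − 1.5P = 3P + 277 → P* = $38, Q* = 391.
With the tax collected from suppliers, supply shifts: Qs = 3(P − 36) + 277.
Solving gives Q = 355 with buyers paying $62 and suppliers receiving $26 (the $36 wedge).
The less price-elastic side of the market bears the larger share of a per-unit tax.

Buyers pay $62; suppliers receive $26; quantity = 355.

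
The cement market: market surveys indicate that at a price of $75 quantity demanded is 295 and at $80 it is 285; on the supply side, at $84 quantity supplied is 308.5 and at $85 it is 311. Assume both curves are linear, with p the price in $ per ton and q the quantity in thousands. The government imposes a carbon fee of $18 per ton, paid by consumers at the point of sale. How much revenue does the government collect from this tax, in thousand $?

Demand slope: (285 − 295)/(80 − 75) = -2, so qd = 445 − 2p.
Supply slope: (311 − 308.5)/(85 − 84) = 2.5, so qs = 2.5p + 98.5.
Without the tax, 445 − 2p = 2.5p + 98.5 gives 4.5p = 346.5, so p* = $77 and q* = 291.
With the tax collected from consumers, demand (in seller-price terms) shifts: qd = 445 − 2(p + 18).
Solving gives q = 271 with consumers paying $87 and suppliers receiving $69 (the $18 wedge).
Revenue = t · Q = 18 · 271 = $4878.

Tax revenue = $4878 thousand.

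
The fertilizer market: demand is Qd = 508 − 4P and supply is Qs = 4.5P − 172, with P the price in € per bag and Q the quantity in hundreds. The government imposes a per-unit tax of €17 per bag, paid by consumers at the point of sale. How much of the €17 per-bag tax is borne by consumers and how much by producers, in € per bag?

Without the tax, 508 − 4P = 4.5P − 172 gives 8.5P = 680, so P* = €80 and Q* = 188.
With the tax collected from consumers, demand (in seller-price terms) shifts: Qd = 508 − 4(P + 17).
New equilibrium: consumers pay €89, producers receive €72, Q = 152. (Wedge: Pb − Ps = 17.)
Burden on consumers: €9; on producers: €8. (They sum to €17.)
The less price-elastic side of the market bears the larger share of a per-unit tax.

Consumers bear €9 per bag; producers bear €8 per bag.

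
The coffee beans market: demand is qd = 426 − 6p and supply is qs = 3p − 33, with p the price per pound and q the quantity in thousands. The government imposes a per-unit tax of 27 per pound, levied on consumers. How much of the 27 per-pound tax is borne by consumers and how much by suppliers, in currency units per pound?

Consumers bear 9 per pound; suppliers bear 18 per pound.

Before the tax: set 426 − 6p = 3p − 33 → p* = 51, q* = 120.
With the tax collected from consumers, demand (in seller-price terms) shifts: qd = 426 − 6(p + 27).
New equilibrium: consumers pay 60, suppliers receive 33, q = 66. (Wedge: pb − ps = 27.)
Burden on consumers: 9; on suppliers: 18. (They sum to 27.)
The less price-elastic side of the market bears the larger share of a per-unit tax.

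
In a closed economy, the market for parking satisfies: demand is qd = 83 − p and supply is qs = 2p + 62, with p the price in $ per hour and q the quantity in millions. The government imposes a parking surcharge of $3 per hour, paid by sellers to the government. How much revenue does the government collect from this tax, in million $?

Before the tax: set 83 − p = 2p + 62 → p* = $7, q* = 76.
With the tax collected from sellers, supply shifts: qs = 2(p − 3) + 62.
Solving gives q = 74 with buyers paying $9 and sellers receiving $6 (the $3 wedge).
Revenue = t · Q = 3 · 74 = $222.

Tax revenue = $222 million.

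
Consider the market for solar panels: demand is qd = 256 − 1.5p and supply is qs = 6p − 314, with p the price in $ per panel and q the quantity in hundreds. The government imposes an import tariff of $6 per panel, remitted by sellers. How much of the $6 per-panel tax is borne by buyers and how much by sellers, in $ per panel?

Buyers bear $4.8 per panel; sellers bear $1.2 per panel.

Before the tax: set 256 − 1.5p = 6p − 314 → p* = $76, q* = 142.
With the tax collected from sellers, supply shifts: qs = 6(p − 6) − 314.
New equilibrium: buyers pay $80.8, sellers receive $74.8, q = 134.8. (Wedge: pb − ps = 6.)
Burden on buyers: $4.8; on sellers: $1.2. (They sum to $6.)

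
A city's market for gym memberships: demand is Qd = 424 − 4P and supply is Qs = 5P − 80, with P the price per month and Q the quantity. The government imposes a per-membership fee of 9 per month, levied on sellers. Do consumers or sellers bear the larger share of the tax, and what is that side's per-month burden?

Without the tax, 424 − 4P = 5P − 80 gives 9P = 504, so P* = 56 and Q* = 200.
With the tax collected from sellers, supply shifts: Qs = 5(P − 9) − 80.
New equilibrium: consumers pay 61, sellers receive 52, Q = 180. (Wedge: Pb − Ps = 9.)
Per-month burden: consumers 5, sellers 4.
Consumers take the larger share because demand is less price-elastic here (demand slope 4 vs supply slope 5).
The less price-elastic side of the market bears the larger share of a per-unit tax.

Consumers bear the larger share: 5 per month.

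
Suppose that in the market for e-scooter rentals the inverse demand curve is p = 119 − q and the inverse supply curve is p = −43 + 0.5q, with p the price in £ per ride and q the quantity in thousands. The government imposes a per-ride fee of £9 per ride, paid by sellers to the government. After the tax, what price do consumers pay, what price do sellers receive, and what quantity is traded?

Inverting to q(p) form: qd = 119 − p; qs = 2p + 86.
Before the tax: set 119 − p = 2p + 86 → p* = £11, q* = 108.
With the tax collected from sellers, supply shifts: qs = 2(p − 9) + 86.
Solving gives q = 102 with consumers paying £17 and sellers receiving £8 (the £9 wedge).

Consumers pay £17; sellers receive £8; quantity = 102.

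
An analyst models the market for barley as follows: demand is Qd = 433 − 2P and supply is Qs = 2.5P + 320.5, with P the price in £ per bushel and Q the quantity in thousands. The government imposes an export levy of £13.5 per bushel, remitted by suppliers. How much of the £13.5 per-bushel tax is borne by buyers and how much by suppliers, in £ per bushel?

Before the tax: set 433 − 2P = 2.5P + 320.5 → P* = £25, Q* = 383.
With the tax collected from suppliers, supply shifts: Qs = 2.5(P − 13.5) + 320.5.
New equilibrium: buyers pay £32.5, suppliers receive £19, Q = 368. (Wedge: Pb − Ps = 13.5.)
Burden on buyers: £7.5; on suppliers: £6. (They sum to £13.5.)

Buyers bear £7.5 per bushel; suppliers bear £6 per bushel.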